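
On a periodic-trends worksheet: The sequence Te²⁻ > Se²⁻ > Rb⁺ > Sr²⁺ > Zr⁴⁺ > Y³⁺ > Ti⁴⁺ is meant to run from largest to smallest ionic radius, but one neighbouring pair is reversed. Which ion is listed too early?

Zr⁴⁺

Scanning neighbour by neighbour, only Zr⁴⁺/Y³⁺ violates a trend: Zr⁴⁺ and Y³⁺ share 36 electrons; the higher nuclear charge on Zr (Z=40) contracts it more, so Zr⁴⁺ < Y³⁺. That makes Zr⁴⁺ the one sitting a position early relative to where it belongs.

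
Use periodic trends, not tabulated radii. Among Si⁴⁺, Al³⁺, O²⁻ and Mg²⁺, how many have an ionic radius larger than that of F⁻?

All of these have 10 electrons (isoelectronic). With the same electron cloud, the ion with the most protons pulls it in tightest. Nuclear charges: Si⁴⁺ (Z=14), Al³⁺ (Z=13), Mg²⁺ (Z=12), F⁻ (Z=9), O²⁻ (Z=8). Highest Z is smallest.
Ordering all of them (including F⁻) by radius gives Si⁴⁺ < Al³⁺ < Mg²⁺ < F⁻ < O²⁻. Count: 1.

1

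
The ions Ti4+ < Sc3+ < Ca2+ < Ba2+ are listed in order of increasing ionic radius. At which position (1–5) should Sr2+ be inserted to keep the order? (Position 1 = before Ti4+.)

Electron counts and nuclear charges: Ti4+: 18 e⁻, Z=22, Sc3+: 18 e⁻, Z=21, Ca2+: 18 e⁻, Z=20, Sr2+: 36 e⁻, Z=38, Ba2+: 54 e⁻, Z=56. Ti4+ < Sc3+ (both 18 e⁻, Z=22>21); Sc3+ < Ca2+ (both 18 e⁻, Z=21>20); Ca2+ < Sr2+ (same group, period 4 vs 5); Sr2+ < Ba2+ (same group, period 5 vs 6).
Merged order: Ti4+ < Sc3+ < Ca2+ < Sr2+ < Ba2+ — Sr2+ is number 4.

4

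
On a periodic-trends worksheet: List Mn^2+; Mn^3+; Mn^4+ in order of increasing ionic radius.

Mn^4+ < Mn^3+ < Mn^2+

These are all Mn ions. Removing more electrons (higher positive charge) pulls the remaining electrons in closer, so Mn^4+ is smallest and Mn^2+ is largest.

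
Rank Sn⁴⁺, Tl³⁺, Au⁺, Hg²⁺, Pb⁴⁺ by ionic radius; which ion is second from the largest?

Work out protons and electrons: Sn⁴⁺ (Z=50, 46 e⁻), Pb⁴⁺ (Z=82, 78 e⁻), Tl³⁺ (Z=81, 78 e⁻), Hg²⁺ (Z=80, 78 e⁻), Au⁺ (Z=79, 78 e⁻). Sn⁴⁺ < Pb⁴⁺ (same group, period 5 vs 6); Pb⁴⁺ < Tl³⁺ (both 78 e⁻, Z=82>81); Tl³⁺ < Hg²⁺ (isoelectronic, higher Z=81 is smaller); Hg²⁺ < Au⁺ (isoelectronic, higher Z=80 is smaller).
That gives Sn⁴⁺ < Pb⁴⁺ < Tl³⁺ < Hg²⁺ < Au⁺. From the largest end, number 2 is Hg²⁺.

Hg²⁺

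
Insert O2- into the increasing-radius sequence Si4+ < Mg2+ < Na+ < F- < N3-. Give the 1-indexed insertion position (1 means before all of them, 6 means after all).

Isoelectronic series (10 e⁻ each). Size is set by nuclear charge: more protons means a smaller ion. Si4+ (Z=14), Mg2+ (Z=12), Na+ (Z=11), F- (Z=9), O2- (Z=8), N3- (Z=7).
The complete sequence is Si4+ < Mg2+ < Na+ < F- < O2- < N3-. O2- sits at position 5.

5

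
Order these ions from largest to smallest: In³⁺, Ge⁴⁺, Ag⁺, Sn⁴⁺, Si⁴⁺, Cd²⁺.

Ag⁺ > Cd²⁺ > In³⁺ > Sn⁴⁺ > Ge⁴⁺ > Si⁴⁺

Tabulating Z and e⁻: Si⁴⁺ (Z=14, 10 e⁻), Ge⁴⁺ (Z=32, 28 e⁻), Sn⁴⁺ (Z=50, 46 e⁻), In³⁺ (Z=49, 46 e⁻), Cd²⁺ (Z=48, 46 e⁻), Ag⁺ (Z=47, 46 e⁻). Si⁴⁺ < Ge⁴⁺ (same group, period 3 vs 4); Ge⁴⁺ < Sn⁴⁺ (same group, period 4 vs 5); Sn⁴⁺ < In³⁺ (both 46 e⁻, Z=50>49); In³⁺ < Cd²⁺ (both 46 e⁻, Z=49>48); Cd²⁺ < Ag⁺ (isoelectronic, higher Z=48 is smaller).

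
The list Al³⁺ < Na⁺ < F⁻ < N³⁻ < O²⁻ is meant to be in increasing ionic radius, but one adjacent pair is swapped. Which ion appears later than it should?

The pair N³⁻, O²⁻ is the wrong way round — they are isoelectronic (10 e⁻) and O has more protons than N (8 vs 7), making O²⁻ smaller. All other adjacent pairs agree with periodic trends, so O²⁻ is the misplaced ion.

O²⁻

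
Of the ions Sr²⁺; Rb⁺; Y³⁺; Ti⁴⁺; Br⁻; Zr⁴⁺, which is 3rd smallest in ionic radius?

Y³⁺

Electron counts and nuclear charges: Ti⁴⁺ has 18 e⁻ (Z=22), Zr⁴⁺ has 36 e⁻ (Z=40), Y³⁺ has 36 e⁻ (Z=39), Sr²⁺ has 36 e⁻ (Z=38), Rb⁺ has 36 e⁻ (Z=37), Br⁻ has 36 e⁻ (Z=35). Ti⁴⁺ < Zr⁴⁺ (same group, 1 shell fewer); Zr⁴⁺ < Y³⁺ (isoelectronic, higher Z=40 is smaller); Y³⁺ < Sr²⁺ (both 36 e⁻, Z=39>38); Sr²⁺ < Rb⁺ (isoelectronic, higher Z=38 is smaller); Rb⁺ < Br⁻ (both 36 e⁻, Z=37>35).
Ordering: Ti⁴⁺ < Zr⁴⁺ < Y³⁺ < Sr²⁺ < Rb⁺ < Br⁻. The 3rd smallest is Y³⁺.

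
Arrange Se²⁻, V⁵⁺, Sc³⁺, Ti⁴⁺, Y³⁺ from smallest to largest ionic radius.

V⁵⁺ < Ti⁴⁺ < Sc³⁺ < Y³⁺ < Se²⁻

Electron counts and nuclear charges: V⁵⁺: 18 e⁻, Z=23, Ti⁴⁺: 18 e⁻, Z=22, Sc³⁺: 18 e⁻, Z=21, Y³⁺: 36 e⁻, Z=39, Se²⁻: 36 e⁻, Z=34. V⁵⁺ < Ti⁴⁺ (both 18 e⁻, Z=23>22); Ti⁴⁺ < Sc³⁺ (isoelectronic, higher Z=22 is smaller); Sc³⁺ < Y³⁺ (same group, period 4 vs 5); Y³⁺ < Se²⁻ (both 36 e⁻, Z=39>34).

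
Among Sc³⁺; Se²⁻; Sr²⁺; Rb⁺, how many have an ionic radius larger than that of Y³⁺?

3

Work out protons and electrons: Sc³⁺ (Z=21, 18 e⁻), Y³⁺ (Z=39, 36 e⁻), Sr²⁺ (Z=38, 36 e⁻), Rb⁺ (Z=37, 36 e⁻), Se²⁻ (Z=34, 36 e⁻). Sc³⁺ < Y³⁺ (same group, period 4 vs 5); Y³⁺ < Sr²⁺ (both 36 e⁻, Z=39>38); Sr²⁺ < Rb⁺ (both 36 e⁻, Z=38>37); Rb⁺ < Se²⁻ (isoelectronic, higher Z=37 is smaller).
Overall: Sc³⁺ < Y³⁺ < Sr²⁺ < Rb⁺ < Se²⁻. Y³⁺ has 1 below it and 3 above. So 3 are larger.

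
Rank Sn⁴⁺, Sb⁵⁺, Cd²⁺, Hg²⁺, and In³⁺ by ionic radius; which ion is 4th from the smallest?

Cd²⁺

Work out protons and electrons: Sb⁵⁺ (Z=51, 46 e⁻), Sn⁴⁺ (Z=50, 46 e⁻), In³⁺ (Z=49, 46 e⁻), Cd²⁺ (Z=48, 46 e⁻), Hg²⁺ (Z=80, 78 e⁻). Sb⁵⁺ < Sn⁴⁺ (both 46 e⁻, Z=51>50); Sn⁴⁺ < In³⁺ (isoelectronic, higher Z=50 is smaller); In³⁺ < Cd²⁺ (isoelectronic, higher Z=49 is smaller); Cd²⁺ < Hg²⁺ (same group, 1 shell fewer).
So the order is Sb⁵⁺ < Sn⁴⁺ < In³⁺ < Cd²⁺ < Hg²⁺; the 4th-smallest ion is Cd²⁺.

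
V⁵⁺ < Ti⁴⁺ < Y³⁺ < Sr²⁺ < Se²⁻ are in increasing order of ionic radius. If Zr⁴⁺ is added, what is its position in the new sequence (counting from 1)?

3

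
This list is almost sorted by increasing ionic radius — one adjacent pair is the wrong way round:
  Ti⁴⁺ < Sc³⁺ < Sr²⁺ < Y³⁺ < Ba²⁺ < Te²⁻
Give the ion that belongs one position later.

Scanning neighbour by neighbour, only Sr²⁺/Y³⁺ violates a trend: they are isoelectronic (36 e⁻) and Y has more protons than Sr (39 vs 38), making Y³⁺ smaller. That makes Sr²⁺ the one sitting a position early relative to where it belongs.

Sr²⁺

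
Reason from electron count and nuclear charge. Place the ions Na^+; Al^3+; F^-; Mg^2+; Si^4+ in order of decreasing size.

All of these have 10 electrons (isoelectronic). With the same electron cloud, the ion with the most protons pulls it in tightest. Nuclear charges: Si^4+ (Z=14), Al^3+ (Z=13), Mg^2+ (Z=12), Na^+ (Z=11), F^- (Z=9). Highest Z is smallest.

F^- > Na^+ > Mg^2+ > Al^3+ > Si^4+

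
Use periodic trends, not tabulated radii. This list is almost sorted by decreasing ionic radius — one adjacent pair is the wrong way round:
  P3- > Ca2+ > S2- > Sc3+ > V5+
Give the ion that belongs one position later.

Ca2+

Scanning neighbour by neighbour, only Ca2+/S2- violates a trend: Ca2+ and S2- share 18 electrons; the higher nuclear charge on Ca (Z=20) contracts it more, so Ca2+ < S2-. That makes Ca2+ the one sitting a position early relative to where it belongs.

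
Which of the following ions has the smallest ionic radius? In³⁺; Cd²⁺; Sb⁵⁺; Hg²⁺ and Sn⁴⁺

Sb⁵⁺

Tabulating Z and e⁻: Sb⁵⁺ (Z=51, 46 e⁻), Sn⁴⁺ (Z=50, 46 e⁻), In³⁺ (Z=49, 46 e⁻), Cd²⁺ (Z=48, 46 e⁻), Hg²⁺ (Z=80, 78 e⁻). Sb⁵⁺ < Sn⁴⁺ (both 46 e⁻, Z=51>50); Sn⁴⁺ < In³⁺ (isoelectronic, higher Z=50 is smaller); In³⁺ < Cd²⁺ (both 46 e⁻, Z=49>48); Cd²⁺ < Hg²⁺ (same group, 1 shell fewer).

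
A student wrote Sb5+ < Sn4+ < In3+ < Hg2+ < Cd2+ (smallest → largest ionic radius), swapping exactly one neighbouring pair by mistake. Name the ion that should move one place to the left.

Compare adjacent ions: both in group 12 with the same charge; Cd2+ (period 5) has the smaller radius — yet in this increasing list Hg2+ sits before Cd2+. Nothing else is reversed, so Cd2+ should move one place to the left.

Cd2+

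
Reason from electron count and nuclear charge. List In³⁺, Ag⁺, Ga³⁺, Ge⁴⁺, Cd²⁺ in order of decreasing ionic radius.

Work out protons and electrons: Ge⁴⁺ (Z=32, 28 e⁻), Ga³⁺ (Z=31, 28 e⁻), In³⁺ (Z=49, 46 e⁻), Cd²⁺ (Z=48, 46 e⁻), Ag⁺ (Z=47, 46 e⁻). Ge⁴⁺ < Ga³⁺ (isoelectronic, higher Z=32 is smaller); Ga³⁺ < In³⁺ (same group, period 4 vs 5); In³⁺ < Cd²⁺ (isoelectronic, higher Z=49 is smaller); Cd²⁺ < Ag⁺ (both 46 e⁻, Z=48>47).

Ag⁺ > Cd²⁺ > In³⁺ > Ga³⁺ > Ge⁴⁺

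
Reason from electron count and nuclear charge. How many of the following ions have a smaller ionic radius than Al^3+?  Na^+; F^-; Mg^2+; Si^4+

Isoelectronic series (10 e⁻ each). Size is set by nuclear charge: more protons means a smaller ion. Si^4+ (Z=14), Al^3+ (Z=13), Mg^2+ (Z=12), Na^+ (Z=11), F^- (Z=9).
Overall: Si^4+ < Al^3+ < Mg^2+ < Na^+ < F^-. Al^3+ has 1 below it and 3 above. So 1 is smaller.

1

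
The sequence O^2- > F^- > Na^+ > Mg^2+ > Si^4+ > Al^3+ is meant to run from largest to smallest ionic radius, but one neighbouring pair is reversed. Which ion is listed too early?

Si^4+

The pair Si^4+, Al^3+ is the wrong way round — both have 10 electrons but Z(Si)=14 > Z(Al)=13, so Si^4+ should be the smaller of the two. All other adjacent pairs agree with periodic trends, so Si^4+ is the misplaced ion.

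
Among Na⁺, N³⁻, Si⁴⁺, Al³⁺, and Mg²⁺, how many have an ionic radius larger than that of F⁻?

All of these have 10 electrons (isoelectronic). With the same electron cloud, the ion with the most protons pulls it in tightest. Nuclear charges: Si⁴⁺ (Z=14), Al³⁺ (Z=13), Mg²⁺ (Z=12), Na⁺ (Z=11), F⁻ (Z=9), N³⁻ (Z=7). Highest Z is smallest.
Placing each against F⁻: smaller — Si⁴⁺, Al³⁺, Mg²⁺, Na⁺; larger — N³⁻. So 1 is larger.

1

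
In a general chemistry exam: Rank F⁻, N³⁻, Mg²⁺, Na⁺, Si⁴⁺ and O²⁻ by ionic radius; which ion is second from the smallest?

Mg²⁺

Isoelectronic series (10 e⁻ each). Size is set by nuclear charge: more protons means a smaller ion. Si⁴⁺ (Z=14), Mg²⁺ (Z=12), Na⁺ (Z=11), F⁻ (Z=9), O²⁻ (Z=8), N³⁻ (Z=7).
That gives Si⁴⁺ < Mg²⁺ < Na⁺ < F⁻ < O²⁻ < N³⁻. From the smallest end, number 2 is Mg²⁺.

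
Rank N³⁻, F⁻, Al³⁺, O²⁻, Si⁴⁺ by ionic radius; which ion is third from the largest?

Each ion has 10 electrons. The ranking follows nuclear charge in reverse — greater Z gives a smaller radius. Si⁴⁺ (Z=14), Al³⁺ (Z=13), F⁻ (Z=9), O²⁻ (Z=8), N³⁻ (Z=7).
Full ascending order: Si⁴⁺ < Al³⁺ < F⁻ < O²⁻ < N³⁻. Counting from the largest, position 3 is F⁻.

F⁻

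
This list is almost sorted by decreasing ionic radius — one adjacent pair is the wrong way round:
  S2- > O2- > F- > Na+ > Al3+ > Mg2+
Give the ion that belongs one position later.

Al3+

The pair Al3+, Mg2+ is the wrong way round — both have 10 electrons but Z(Al)=13 > Z(Mg)=12, so Al3+ should be the smaller of the two. All other adjacent pairs agree with periodic trends, so Al3+ is the misplaced ion.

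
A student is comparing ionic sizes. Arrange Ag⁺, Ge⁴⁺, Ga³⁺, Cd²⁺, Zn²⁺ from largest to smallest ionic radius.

Ag⁺ > Cd²⁺ > Zn²⁺ > Ga³⁺ > Ge⁴⁺

Tabulating Z and e⁻: Ge⁴⁺ has 28 e⁻ (Z=32), Ga³⁺ has 28 e⁻ (Z=31), Zn²⁺ has 28 e⁻ (Z=30), Cd²⁺ has 46 e⁻ (Z=48), Ag⁺ has 46 e⁻ (Z=47). Ge⁴⁺ < Ga³⁺ (both 28 e⁻, Z=32>31); Ga³⁺ < Zn²⁺ (both 28 e⁻, Z=31>30); Zn²⁺ < Cd²⁺ (same group, 1 shell fewer); Cd²⁺ < Ag⁺ (both 46 e⁻, Z=48>47).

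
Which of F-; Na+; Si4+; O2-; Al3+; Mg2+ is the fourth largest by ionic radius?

All of these have 10 electrons (isoelectronic). With the same electron cloud, the ion with the most protons pulls it in tightest. Nuclear charges: Si4+ (Z=14), Al3+ (Z=13), Mg2+ (Z=12), Na+ (Z=11), F- (Z=9), O2- (Z=8). Highest Z is smallest.
Ordering: Si4+ < Al3+ < Mg2+ < Na+ < F- < O2-. The fourth largest is Mg2+.

Mg2+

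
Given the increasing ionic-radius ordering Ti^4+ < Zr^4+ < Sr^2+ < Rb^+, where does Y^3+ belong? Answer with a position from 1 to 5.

3

Ti^4+: 18 e⁻, Z=22, Zr^4+: 36 e⁻, Z=40, Y^3+: 36 e⁻, Z=39, Sr^2+: 36 e⁻, Z=38, Rb^+: 36 e⁻, Z=37. Ti^4+ < Zr^4+ (same group, 1 shell fewer); Zr^4+ < Y^3+ (isoelectronic, higher Z=40 is smaller); Y^3+ < Sr^2+ (both 36 e⁻, Z=39>38); Sr^2+ < Rb^+ (both 36 e⁻, Z=38>37).
With Y^3+ included the full order is Ti^4+ < Zr^4+ < Y^3+ < Sr^2+ < Rb^+, so it takes position 3.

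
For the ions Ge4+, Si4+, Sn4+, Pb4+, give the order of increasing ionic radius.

Si4+ < Ge4+ < Sn4+ < Pb4+

All are in the same group with charge +4. Radius grows down the group as n (the outermost shell) increases.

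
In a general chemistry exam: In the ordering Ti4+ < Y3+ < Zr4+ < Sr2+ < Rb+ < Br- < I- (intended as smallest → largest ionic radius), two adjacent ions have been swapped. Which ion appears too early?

Y3+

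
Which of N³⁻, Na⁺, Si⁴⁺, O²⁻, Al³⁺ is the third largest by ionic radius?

Each ion has 10 electrons. The ranking follows nuclear charge in reverse — greater Z gives a smaller radius. Si⁴⁺ (Z=14), Al³⁺ (Z=13), Na⁺ (Z=11), O²⁻ (Z=8), N³⁻ (Z=7).
Ordering: Si⁴⁺ < Al³⁺ < Na⁺ < O²⁻ < N³⁻. The third largest is Na⁺.

Na⁺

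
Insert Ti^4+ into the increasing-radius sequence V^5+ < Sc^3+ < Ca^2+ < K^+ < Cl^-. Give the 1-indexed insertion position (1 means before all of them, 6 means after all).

2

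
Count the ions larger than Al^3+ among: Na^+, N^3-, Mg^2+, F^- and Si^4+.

All of these have 10 electrons (isoelectronic). With the same electron cloud, the ion with the most protons pulls it in tightest. Nuclear charges: Si^4+ (Z=14), Al^3+ (Z=13), Mg^2+ (Z=12), Na^+ (Z=11), F^- (Z=9), N^3- (Z=7). Highest Z is smallest.
Placing each against Al^3+: smaller — Si^4+; larger — Mg^2+, Na^+, F^-, N^3-. So 4 are larger.

4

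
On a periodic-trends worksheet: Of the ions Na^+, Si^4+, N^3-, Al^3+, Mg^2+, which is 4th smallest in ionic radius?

Each ion has 10 electrons. The ranking follows nuclear charge in reverse — greater Z gives a smaller radius. Si^4+ (Z=14), Al^3+ (Z=13), Mg^2+ (Z=12), Na^+ (Z=11), N^3- (Z=7).
That gives Si^4+ < Al^3+ < Mg^2+ < Na^+ < N^3-. From the smallest end, number 4 is Na^+.

Na^+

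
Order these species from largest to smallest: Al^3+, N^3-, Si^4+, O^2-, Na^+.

Isoelectronic series (10 e⁻ each). Size is set by nuclear charge: more protons means a smaller ion. Si^4+ (Z=14), Al^3+ (Z=13), Na^+ (Z=11), O^2- (Z=8), N^3- (Z=7).

N^3- > O^2- > Na^+ > Al^3+ > Si^4+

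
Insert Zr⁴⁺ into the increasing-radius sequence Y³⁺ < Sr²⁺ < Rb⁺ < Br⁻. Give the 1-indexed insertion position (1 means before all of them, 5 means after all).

1

All of these have 36 electrons (isoelectronic). With the same electron cloud, the ion with the most protons pulls it in tightest. Nuclear charges: Zr⁴⁺ (Z=40), Y³⁺ (Z=39), Sr²⁺ (Z=38), Rb⁺ (Z=37), Br⁻ (Z=35). Highest Z is smallest.
The complete sequence is Zr⁴⁺ < Y³⁺ < Sr²⁺ < Rb⁺ < Br⁻. Zr⁴⁺ sits at position 1.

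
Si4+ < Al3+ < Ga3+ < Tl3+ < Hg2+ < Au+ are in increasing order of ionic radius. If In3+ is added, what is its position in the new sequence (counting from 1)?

Si4+ (Z=14, 10 e⁻), Al3+ (Z=13, 10 e⁻), Ga3+ (Z=31, 28 e⁻), In3+ (Z=49, 46 e⁻), Tl3+ (Z=81, 78 e⁻), Hg2+ (Z=80, 78 e⁻), Au+ (Z=79, 78 e⁻). Si4+ < Al3+ (both 10 e⁻, Z=14>13); Al3+ < Ga3+ (same group, period 3 vs 4); Ga3+ < In3+ (same group, 1 shell fewer); In3+ < Tl3+ (same group, period 5 vs 6); Tl3+ < Hg2+ (isoelectronic, higher Z=81 is smaller); Hg2+ < Au+ (both 78 e⁻, Z=80>79).
Merged order: Si4+ < Al3+ < Ga3+ < In3+ < Tl3+ < Hg2+ < Au+ — In3+ is number 4.

4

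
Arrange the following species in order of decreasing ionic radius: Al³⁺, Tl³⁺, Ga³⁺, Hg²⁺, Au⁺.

First list Z and electron count for each: Al³⁺ (Z=13, 10 e⁻), Ga³⁺ (Z=31, 28 e⁻), Tl³⁺ (Z=81, 78 e⁻), Hg²⁺ (Z=80, 78 e⁻), Au⁺ (Z=79, 78 e⁻). Al³⁺ < Ga³⁺ (same group, 1 shell fewer); Ga³⁺ < Tl³⁺ (same group, 2 shells fewer); Tl³⁺ < Hg²⁺ (both 78 e⁻, Z=81>80); Hg²⁺ < Au⁺ (both 78 e⁻, Z=80>79).

Au⁺ > Hg²⁺ > Tl³⁺ > Ga³⁺ > Al³⁺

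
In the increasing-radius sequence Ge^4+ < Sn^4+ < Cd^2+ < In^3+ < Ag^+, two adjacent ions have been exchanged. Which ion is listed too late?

In^3+

Compare adjacent ions: both have 46 electrons but Z(In)=49 > Z(Cd)=48, so In^3+ should be the smaller of the two — yet in this increasing list Cd^2+ sits before In^3+. Nothing else is reversed, so In^3+ should move one place to the left.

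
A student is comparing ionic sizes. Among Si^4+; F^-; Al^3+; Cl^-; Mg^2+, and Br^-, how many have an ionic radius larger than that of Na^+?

3

Si^4+: 10 e⁻, Z=14, Al^3+: 10 e⁻, Z=13, Mg^2+: 10 e⁻, Z=12, Na^+: 10 e⁻, Z=11, F^-: 10 e⁻, Z=9, Cl^-: 18 e⁻, Z=17, Br^-: 36 e⁻, Z=35. Si^4+ < Al^3+ (isoelectronic, higher Z=14 is smaller); Al^3+ < Mg^2+ (isoelectronic, higher Z=13 is smaller); Mg^2+ < Na^+ (both 10 e⁻, Z=12>11); Na^+ < F^- (both 10 e⁻, Z=11>9); F^- < Cl^- (same group, period 2 vs 3); Cl^- < Br^- (same group, period 3 vs 4).
Ordering all of them (including Na^+) by radius gives Si^4+ < Al^3+ < Mg^2+ < Na^+ < F^- < Cl^- < Br^-. So 3 are larger.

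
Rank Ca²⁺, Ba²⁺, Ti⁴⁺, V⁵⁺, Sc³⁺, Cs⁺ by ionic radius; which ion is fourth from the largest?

Electron counts and nuclear charges: V⁵⁺: 18 e⁻, Z=23, Ti⁴⁺: 18 e⁻, Z=22, Sc³⁺: 18 e⁻, Z=21, Ca²⁺: 18 e⁻, Z=20, Ba²⁺: 54 e⁻, Z=56, Cs⁺: 54 e⁻, Z=55. V⁵⁺ < Ti⁴⁺ (isoelectronic, higher Z=23 is smaller); Ti⁴⁺ < Sc³⁺ (both 18 e⁻, Z=22>21); Sc³⁺ < Ca²⁺ (both 18 e⁻, Z=21>20); Ca²⁺ < Ba²⁺ (same group, period 4 vs 6); Ba²⁺ < Cs⁺ (both 54 e⁻, Z=56>55).
That gives V⁵⁺ < Ti⁴⁺ < Sc³⁺ < Ca²⁺ < Ba²⁺ < Cs⁺. From the largest end, number 4 is Sc³⁺.

Sc³⁺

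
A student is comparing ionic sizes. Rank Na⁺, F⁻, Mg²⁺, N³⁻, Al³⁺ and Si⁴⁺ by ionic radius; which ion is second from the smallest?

Isoelectronic series (10 e⁻ each). Size is set by nuclear charge: more protons means a smaller ion. Si⁴⁺ (Z=14), Al³⁺ (Z=13), Mg²⁺ (Z=12), Na⁺ (Z=11), F⁻ (Z=9), N³⁻ (Z=7).
So the order is Si⁴⁺ < Al³⁺ < Mg²⁺ < Na⁺ < F⁻ < N³⁻; the 2nd-smallest ion is Al³⁺.

Al³⁺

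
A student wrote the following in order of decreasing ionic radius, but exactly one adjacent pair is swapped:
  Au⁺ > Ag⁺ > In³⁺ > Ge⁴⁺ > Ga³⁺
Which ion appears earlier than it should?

Ge⁴⁺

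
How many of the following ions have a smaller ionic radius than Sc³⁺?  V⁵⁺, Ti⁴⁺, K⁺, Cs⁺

Electron counts and nuclear charges: V⁵⁺ (Z=23, 18 e⁻), Ti⁴⁺ (Z=22, 18 e⁻), Sc³⁺ (Z=21, 18 e⁻), K⁺ (Z=19, 18 e⁻), Cs⁺ (Z=55, 54 e⁻). V⁵⁺ < Ti⁴⁺ (isoelectronic, higher Z=23 is smaller); Ti⁴⁺ < Sc³⁺ (isoelectronic, higher Z=22 is smaller); Sc³⁺ < K⁺ (both 18 e⁻, Z=21>19); K⁺ < Cs⁺ (same group, period 4 vs 6).
Ordering all of them (including Sc³⁺) by radius gives V⁵⁺ < Ti⁴⁺ < Sc³⁺ < K⁺ < Cs⁺. That's 2.

2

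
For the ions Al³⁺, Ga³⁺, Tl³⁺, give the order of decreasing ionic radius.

Tl³⁺ > Ga³⁺ > Al³⁺

Same group, same charge. Going down the group adds an extra shell of electrons, so the ion gets larger: Al³⁺ is highest in the group and smallest.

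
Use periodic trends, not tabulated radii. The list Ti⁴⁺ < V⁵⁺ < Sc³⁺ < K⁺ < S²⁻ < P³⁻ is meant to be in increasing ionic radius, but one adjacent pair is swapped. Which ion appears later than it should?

V⁵⁺

Check each adjacent pair. Ti⁴⁺ and V⁵⁺ are reversed: V⁵⁺ and Ti⁴⁺ share 18 electrons; the higher nuclear charge on V (Z=23) contracts it more, so V⁵⁺ < Ti⁴⁺. No other neighbouring pair contradicts the periodic trends, so V⁵⁺ is the ion listed too late.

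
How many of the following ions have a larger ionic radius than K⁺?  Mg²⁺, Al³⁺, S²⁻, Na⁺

Electron counts and nuclear charges: Al³⁺: 10 e⁻, Z=13, Mg²⁺: 10 e⁻, Z=12, Na⁺: 10 e⁻, Z=11, K⁺: 18 e⁻, Z=19, S²⁻: 18 e⁻, Z=16. Al³⁺ < Mg²⁺ (both 10 e⁻, Z=13>12); Mg²⁺ < Na⁺ (isoelectronic, higher Z=12 is smaller); Na⁺ < K⁺ (same group, period 3 vs 4); K⁺ < S²⁻ (isoelectronic, higher Z=19 is smaller).
Ordering all of them (including K⁺) by radius gives Al³⁺ < Mg²⁺ < Na⁺ < K⁺ < S²⁻. That's 1.

1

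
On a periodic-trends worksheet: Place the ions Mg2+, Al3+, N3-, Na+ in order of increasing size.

Al3+ < Mg2+ < Na+ < N3-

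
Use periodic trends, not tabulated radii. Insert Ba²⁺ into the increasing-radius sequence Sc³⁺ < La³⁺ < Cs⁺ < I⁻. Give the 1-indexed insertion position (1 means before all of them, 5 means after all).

Work out protons and electrons: Sc³⁺: 18 e⁻, Z=21, La³⁺: 54 e⁻, Z=57, Ba²⁺: 54 e⁻, Z=56, Cs⁺: 54 e⁻, Z=55, I⁻: 54 e⁻, Z=53. Sc³⁺ < La³⁺ (same group, 2 shells fewer); La³⁺ < Ba²⁺ (both 54 e⁻, Z=57>56); Ba²⁺ < Cs⁺ (isoelectronic, higher Z=56 is smaller); Cs⁺ < I⁻ (isoelectronic, higher Z=55 is smaller).
Putting Ba²⁺ in gives Sc³⁺ < La³⁺ < Ba²⁺ < Cs⁺ < I⁻; it lands at slot 3.

3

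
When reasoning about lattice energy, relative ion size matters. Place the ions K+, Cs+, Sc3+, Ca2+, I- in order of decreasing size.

I- > Cs+ > K+ > Ca2+ > Sc3+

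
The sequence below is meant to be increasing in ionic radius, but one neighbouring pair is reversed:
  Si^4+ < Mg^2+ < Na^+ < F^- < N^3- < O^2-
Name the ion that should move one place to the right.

Check each adjacent pair. N^3- and O^2- are reversed: O^2- and N^3- share 10 electrons; the higher nuclear charge on O (Z=8) contracts it more, so O^2- < N^3-. No other neighbouring pair contradicts the periodic trends, so N^3- is the ion listed too early.

N^3-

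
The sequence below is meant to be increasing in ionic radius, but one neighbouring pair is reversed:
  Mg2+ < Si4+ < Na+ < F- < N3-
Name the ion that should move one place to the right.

Scanning neighbour by neighbour, only Mg2+/Si4+ violates a trend: they are isoelectronic (10 e⁻) and Si has more protons than Mg (14 vs 12), making Si4+ smaller. That makes Mg2+ the one sitting a position early relative to where it belongs.

Mg2+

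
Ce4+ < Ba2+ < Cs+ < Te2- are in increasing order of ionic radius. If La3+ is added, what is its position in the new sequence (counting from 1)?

2

Isoelectronic series (54 e⁻ each). Size is set by nuclear charge: more protons means a smaller ion. Ce4+ (Z=58), La3+ (Z=57), Ba2+ (Z=56), Cs+ (Z=55), Te2- (Z=52).
Merged order: Ce4+ < La3+ < Ba2+ < Cs+ < Te2- — La3+ is number 2.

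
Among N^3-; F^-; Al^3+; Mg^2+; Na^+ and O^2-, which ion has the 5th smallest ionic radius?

O^2-

All of these have 10 electrons (isoelectronic). With the same electron cloud, the ion with the most protons pulls it in tightest. Nuclear charges: Al^3+ (Z=13), Mg^2+ (Z=12), Na^+ (Z=11), F^- (Z=9), O^2- (Z=8), N^3- (Z=7). Highest Z is smallest.
Full ascending order: Al^3+ < Mg^2+ < Na^+ < F^- < O^2- < N^3-. Counting from the smallest, position 5 is O^2-.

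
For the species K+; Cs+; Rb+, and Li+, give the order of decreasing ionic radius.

These ions sit in one column with identical charge. Each step down the periodic table adds a principal shell, increasing the radius.

Cs+ > Rb+ > K+ > Li+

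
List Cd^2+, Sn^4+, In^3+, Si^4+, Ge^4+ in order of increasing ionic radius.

Si^4+: 10 e⁻, Z=14, Ge^4+: 28 e⁻, Z=32, Sn^4+: 46 e⁻, Z=50, In^3+: 46 e⁻, Z=49, Cd^2+: 46 e⁻, Z=48. Si^4+ < Ge^4+ (same group, 1 shell fewer); Ge^4+ < Sn^4+ (same group, 1 shell fewer); Sn^4+ < In^3+ (both 46 e⁻, Z=50>49); In^3+ < Cd^2+ (isoelectronic, higher Z=49 is smaller).

Si^4+ < Ge^4+ < Sn^4+ < In^3+ < Cd^2+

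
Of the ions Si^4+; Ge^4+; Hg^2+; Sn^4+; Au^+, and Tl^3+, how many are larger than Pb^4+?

3

Work out protons and electrons: Si^4+: 10 e⁻, Z=14, Ge^4+: 28 e⁻, Z=32, Sn^4+: 46 e⁻, Z=50, Pb^4+: 78 e⁻, Z=82, Tl^3+: 78 e⁻, Z=81, Hg^2+: 78 e⁻, Z=80, Au^+: 78 e⁻, Z=79. Si^4+ < Ge^4+ (same group, period 3 vs 4); Ge^4+ < Sn^4+ (same group, period 4 vs 5); Sn^4+ < Pb^4+ (same group, 1 shell fewer); Pb^4+ < Tl^3+ (both 78 e⁻, Z=82>81); Tl^3+ < Hg^2+ (isoelectronic, higher Z=81 is smaller); Hg^2+ < Au^+ (both 78 e⁻, Z=80>79).
Relative to Pb^4+, the ions that are larger are Tl^3+, Hg^2+, Au^+. That's 3.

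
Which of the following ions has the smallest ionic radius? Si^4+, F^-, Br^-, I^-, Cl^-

Si^4+

Si^4+: 10 e⁻, Z=14, F^-: 10 e⁻, Z=9, Cl^-: 18 e⁻, Z=17, Br^-: 36 e⁻, Z=35, I^-: 54 e⁻, Z=53. Si^4+ < F^- (both 10 e⁻, Z=14>9); F^- < Cl^- (same group, period 2 vs 3); Cl^- < Br^- (same group, period 3 vs 4); Br^- < I^- (same group, period 4 vs 5).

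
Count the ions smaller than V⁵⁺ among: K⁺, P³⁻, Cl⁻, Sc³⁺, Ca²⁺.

Each ion has 18 electrons. The ranking follows nuclear charge in reverse — greater Z gives a smaller radius. V⁵⁺ (Z=23), Sc³⁺ (Z=21), Ca²⁺ (Z=20), K⁺ (Z=19), Cl⁻ (Z=17), P³⁻ (Z=15).
Relative to V⁵⁺, the ions that are smaller are none. That's 0.

0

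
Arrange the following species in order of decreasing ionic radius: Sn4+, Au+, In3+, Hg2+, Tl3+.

First list Z and electron count for each: Sn4+ has 46 e⁻ (Z=50), In3+ has 46 e⁻ (Z=49), Tl3+ has 78 e⁻ (Z=81), Hg2+ has 78 e⁻ (Z=80), Au+ has 78 e⁻ (Z=79). Sn4+ < In3+ (both 46 e⁻, Z=50>49); In3+ < Tl3+ (same group, 1 shell fewer); Tl3+ < Hg2+ (both 78 e⁻, Z=81>80); Hg2+ < Au+ (isoelectronic, higher Z=80 is smaller).

Au+ > Hg2+ > Tl3+ > In3+ > Sn4+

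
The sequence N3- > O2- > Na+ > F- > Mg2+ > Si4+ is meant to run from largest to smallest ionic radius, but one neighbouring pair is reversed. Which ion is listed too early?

Na+

Check each adjacent pair. Na+ and F- are reversed: both have 10 electrons but Z(Na)=11 > Z(F)=9, so Na+ should be the smaller of the two. No other neighbouring pair contradicts the periodic trends, so Na+ is the ion listed too early.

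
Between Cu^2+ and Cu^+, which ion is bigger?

Cu^+

Same element, different charge: the more highly charged cation has fewer electrons and a greater effective nuclear charge per electron, making Cu^2+ the smallest.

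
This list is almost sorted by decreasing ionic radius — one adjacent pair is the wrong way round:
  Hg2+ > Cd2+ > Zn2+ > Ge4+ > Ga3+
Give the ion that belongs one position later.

Ge4+

Compare adjacent ions: both have 28 electrons but Z(Ge)=32 > Z(Ga)=31, so Ge4+ should be the smaller of the two — yet in this decreasing list Ge4+ sits before Ga3+. Nothing else is reversed, so Ge4+ should move one place to the right.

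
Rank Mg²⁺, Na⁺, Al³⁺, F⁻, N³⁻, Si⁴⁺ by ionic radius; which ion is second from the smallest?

Each ion has 10 electrons. The ranking follows nuclear charge in reverse — greater Z gives a smaller radius. Si⁴⁺ (Z=14), Al³⁺ (Z=13), Mg²⁺ (Z=12), Na⁺ (Z=11), F⁻ (Z=9), N³⁻ (Z=7).
That gives Si⁴⁺ < Al³⁺ < Mg²⁺ < Na⁺ < F⁻ < N³⁻. From the smallest end, number 2 is Al³⁺.

Al³⁺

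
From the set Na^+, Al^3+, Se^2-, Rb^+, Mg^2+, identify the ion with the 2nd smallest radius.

Tabulating Z and e⁻: Al^3+: 10 e⁻, Z=13, Mg^2+: 10 e⁻, Z=12, Na^+: 10 e⁻, Z=11, Rb^+: 36 e⁻, Z=37, Se^2-: 36 e⁻, Z=34. Al^3+ < Mg^2+ (both 10 e⁻, Z=13>12); Mg^2+ < Na^+ (both 10 e⁻, Z=12>11); Na^+ < Rb^+ (same group, period 3 vs 5); Rb^+ < Se^2- (isoelectronic, higher Z=37 is smaller).
Ordering: Al^3+ < Mg^2+ < Na^+ < Rb^+ < Se^2-. The 2nd smallest is Mg^2+.

Mg^2+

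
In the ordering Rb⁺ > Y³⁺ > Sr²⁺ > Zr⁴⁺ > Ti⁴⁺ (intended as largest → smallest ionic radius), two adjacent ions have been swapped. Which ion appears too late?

Scanning neighbour by neighbour, only Y³⁺/Sr²⁺ violates a trend: Y³⁺ and Sr²⁺ share 36 electrons; the higher nuclear charge on Y (Z=39) contracts it more, so Y³⁺ < Sr²⁺. That makes Sr²⁺ the one sitting a position late relative to where it belongs.

Sr²⁺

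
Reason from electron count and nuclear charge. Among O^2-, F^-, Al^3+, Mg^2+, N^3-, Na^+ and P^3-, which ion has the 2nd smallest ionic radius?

Mg^2+

Work out protons and electrons: Al^3+ has 10 e⁻ (Z=13), Mg^2+ has 10 e⁻ (Z=12), Na^+ has 10 e⁻ (Z=11), F^- has 10 e⁻ (Z=9), O^2- has 10 e⁻ (Z=8), N^3- has 10 e⁻ (Z=7), P^3- has 18 e⁻ (Z=15). Al^3+ < Mg^2+ (both 10 e⁻, Z=13>12); Mg^2+ < Na^+ (isoelectronic, higher Z=12 is smaller); Na^+ < F^- (both 10 e⁻, Z=11>9); F^- < O^2- (isoelectronic, higher Z=9 is smaller); O^2- < N^3- (isoelectronic, higher Z=8 is smaller); N^3- < P^3- (same group, period 2 vs 3).
Full ascending order: Al^3+ < Mg^2+ < Na^+ < F^- < O^2- < N^3- < P^3-. Counting from the smallest, position 2 is Mg^2+.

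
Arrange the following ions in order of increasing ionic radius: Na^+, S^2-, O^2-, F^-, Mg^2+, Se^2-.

Electron counts and nuclear charges: Mg^2+ has 10 e⁻ (Z=12), Na^+ has 10 e⁻ (Z=11), F^- has 10 e⁻ (Z=9), O^2- has 10 e⁻ (Z=8), S^2- has 18 e⁻ (Z=16), Se^2- has 36 e⁻ (Z=34). Mg^2+ < Na^+ (isoelectronic, higher Z=12 is smaller); Na^+ < F^- (isoelectronic, higher Z=11 is smaller); F^- < O^2- (isoelectronic, higher Z=9 is smaller); O^2- < S^2- (same group, 1 shell fewer); S^2- < Se^2- (same group, period 3 vs 4).

Mg^2+ < Na^+ < F^- < O^2- < S^2- < Se^2-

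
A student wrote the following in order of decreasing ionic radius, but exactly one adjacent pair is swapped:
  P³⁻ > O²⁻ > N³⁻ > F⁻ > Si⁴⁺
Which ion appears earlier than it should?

O²⁻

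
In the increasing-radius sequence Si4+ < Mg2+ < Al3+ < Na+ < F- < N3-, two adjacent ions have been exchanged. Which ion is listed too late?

The pair Mg2+, Al3+ is the wrong way round — they are isoelectronic (10 e⁻) and Al has more protons than Mg (13 vs 12), making Al3+ smaller. All other adjacent pairs agree with periodic trends, so Al3+ is the misplaced ion.

Al3+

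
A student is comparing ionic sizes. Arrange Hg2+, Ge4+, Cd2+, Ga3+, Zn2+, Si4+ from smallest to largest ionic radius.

Work out protons and electrons: Si4+: 10 e⁻, Z=14, Ge4+: 28 e⁻, Z=32, Ga3+: 28 e⁻, Z=31, Zn2+: 28 e⁻, Z=30, Cd2+: 46 e⁻, Z=48, Hg2+: 78 e⁻, Z=80. Si4+ < Ge4+ (same group, 1 shell fewer); Ge4+ < Ga3+ (both 28 e⁻, Z=32>31); Ga3+ < Zn2+ (isoelectronic, higher Z=31 is smaller); Zn2+ < Cd2+ (same group, 1 shell fewer); Cd2+ < Hg2+ (same group, 1 shell fewer).

Si4+ < Ge4+ < Ga3+ < Zn2+ < Cd2+ < Hg2+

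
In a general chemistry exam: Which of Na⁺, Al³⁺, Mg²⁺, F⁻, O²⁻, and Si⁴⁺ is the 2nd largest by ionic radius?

All of these have 10 electrons (isoelectronic). With the same electron cloud, the ion with the most protons pulls it in tightest. Nuclear charges: Si⁴⁺ (Z=14), Al³⁺ (Z=13), Mg²⁺ (Z=12), Na⁺ (Z=11), F⁻ (Z=9), O²⁻ (Z=8). Highest Z is smallest.
Ordering: Si⁴⁺ < Al³⁺ < Mg²⁺ < Na⁺ < F⁻ < O²⁻. The 2nd largest is F⁻.

F⁻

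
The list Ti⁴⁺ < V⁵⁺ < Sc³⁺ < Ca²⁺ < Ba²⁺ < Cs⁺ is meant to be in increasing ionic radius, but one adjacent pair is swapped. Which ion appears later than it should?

Scanning neighbour by neighbour, only Ti⁴⁺/V⁵⁺ violates a trend: both have 18 electrons but Z(V)=23 > Z(Ti)=22, so V⁵⁺ should be the smaller of the two. That makes V⁵⁺ the one sitting a position late relative to where it belongs.

V⁵⁺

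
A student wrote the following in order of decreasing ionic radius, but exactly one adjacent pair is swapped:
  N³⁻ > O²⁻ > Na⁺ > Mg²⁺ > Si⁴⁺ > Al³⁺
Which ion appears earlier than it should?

Check each adjacent pair. Si⁴⁺ and Al³⁺ are reversed: Si⁴⁺ and Al³⁺ share 10 electrons; the higher nuclear charge on Si (Z=14) contracts it more, so Si⁴⁺ < Al³⁺. No other neighbouring pair contradicts the periodic trends, so Si⁴⁺ is the ion listed too early.

Si⁴⁺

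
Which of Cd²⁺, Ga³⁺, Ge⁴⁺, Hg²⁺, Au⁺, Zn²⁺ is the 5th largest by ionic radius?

Electron counts and nuclear charges: Ge⁴⁺ (Z=32, 28 e⁻), Ga³⁺ (Z=31, 28 e⁻), Zn²⁺ (Z=30, 28 e⁻), Cd²⁺ (Z=48, 46 e⁻), Hg²⁺ (Z=80, 78 e⁻), Au⁺ (Z=79, 78 e⁻). Ge⁴⁺ < Ga³⁺ (both 28 e⁻, Z=32>31); Ga³⁺ < Zn²⁺ (isoelectronic, higher Z=31 is smaller); Zn²⁺ < Cd²⁺ (same group, period 4 vs 5); Cd²⁺ < Hg²⁺ (same group, 1 shell fewer); Hg²⁺ < Au⁺ (both 78 e⁻, Z=80>79).
Ordering: Ge⁴⁺ < Ga³⁺ < Zn²⁺ < Cd²⁺ < Hg²⁺ < Au⁺. The 5th largest is Ga³⁺.

Ga³⁺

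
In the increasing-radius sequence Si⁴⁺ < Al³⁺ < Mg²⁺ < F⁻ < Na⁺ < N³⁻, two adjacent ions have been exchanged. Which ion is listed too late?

Na⁺

Scanning neighbour by neighbour, only F⁻/Na⁺ violates a trend: they are isoelectronic (10 e⁻) and Na has more protons than F (11 vs 9), making Na⁺ smaller. That makes Na⁺ the one sitting a position late relative to where it belongs.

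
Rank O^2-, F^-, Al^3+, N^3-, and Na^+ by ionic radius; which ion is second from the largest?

Each ion has 10 electrons. The ranking follows nuclear charge in reverse — greater Z gives a smaller radius. Al^3+ (Z=13), Na^+ (Z=11), F^- (Z=9), O^2- (Z=8), N^3- (Z=7).
So the order is Al^3+ < Na^+ < F^- < O^2- < N^3-; the 2nd-largest ion is O^2-.

O^2-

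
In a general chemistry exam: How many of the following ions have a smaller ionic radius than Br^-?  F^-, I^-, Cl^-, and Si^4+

3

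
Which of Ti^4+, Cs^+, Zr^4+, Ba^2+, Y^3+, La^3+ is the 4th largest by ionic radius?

Ti^4+ has 18 e⁻ (Z=22), Zr^4+ has 36 e⁻ (Z=40), Y^3+ has 36 e⁻ (Z=39), La^3+ has 54 e⁻ (Z=57), Ba^2+ has 54 e⁻ (Z=56), Cs^+ has 54 e⁻ (Z=55). Ti^4+ < Zr^4+ (same group, period 4 vs 5); Zr^4+ < Y^3+ (isoelectronic, higher Z=40 is smaller); Y^3+ < La^3+ (same group, 1 shell fewer); La^3+ < Ba^2+ (both 54 e⁻, Z=57>56); Ba^2+ < Cs^+ (isoelectronic, higher Z=56 is smaller).
Ordering: Ti^4+ < Zr^4+ < Y^3+ < La^3+ < Ba^2+ < Cs^+. The 4th largest is Y^3+.

Y^3+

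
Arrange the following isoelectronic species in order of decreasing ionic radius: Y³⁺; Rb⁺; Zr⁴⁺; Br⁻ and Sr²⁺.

Br⁻ > Rb⁺ > Sr²⁺ > Y³⁺ > Zr⁴⁺

These species are isoelectronic with 36 electrons. The only difference is the number of protons: Zr⁴⁺ (Z=40), Y³⁺ (Z=39), Sr²⁺ (Z=38), Rb⁺ (Z=37), Br⁻ (Z=35). The strongest nuclear pull (Zr⁴⁺) gives the smallest ion.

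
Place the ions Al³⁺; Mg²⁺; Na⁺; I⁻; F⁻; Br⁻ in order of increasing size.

Electron counts and nuclear charges: Al³⁺ (Z=13, 10 e⁻), Mg²⁺ (Z=12, 10 e⁻), Na⁺ (Z=11, 10 e⁻), F⁻ (Z=9, 10 e⁻), Br⁻ (Z=35, 36 e⁻), I⁻ (Z=53, 54 e⁻). Al³⁺ < Mg²⁺ (both 10 e⁻, Z=13>12); Mg²⁺ < Na⁺ (both 10 e⁻, Z=12>11); Na⁺ < F⁻ (isoelectronic, higher Z=11 is smaller); F⁻ < Br⁻ (same group, 2 shells fewer); Br⁻ < I⁻ (same group, 1 shell fewer).

Al³⁺ < Mg²⁺ < Na⁺ < F⁻ < Br⁻ < I⁻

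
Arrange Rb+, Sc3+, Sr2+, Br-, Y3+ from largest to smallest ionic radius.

Br- > Rb+ > Sr2+ > Y3+ > Sc3+

Electron counts and nuclear charges: Sc3+ (Z=21, 18 e⁻), Y3+ (Z=39, 36 e⁻), Sr2+ (Z=38, 36 e⁻), Rb+ (Z=37, 36 e⁻), Br- (Z=35, 36 e⁻). Sc3+ < Y3+ (same group, 1 shell fewer); Y3+ < Sr2+ (isoelectronic, higher Z=39 is smaller); Sr2+ < Rb+ (both 36 e⁻, Z=38>37); Rb+ < Br- (isoelectronic, higher Z=37 is smaller).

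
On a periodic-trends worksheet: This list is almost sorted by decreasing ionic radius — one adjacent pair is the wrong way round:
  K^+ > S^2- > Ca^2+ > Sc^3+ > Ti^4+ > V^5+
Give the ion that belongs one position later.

Check each adjacent pair. K^+ and S^2- are reversed: both have 18 electrons but Z(K)=19 > Z(S)=16, so K^+ should be the smaller of the two. No other neighbouring pair contradicts the periodic trends, so K^+ is the ion listed too early.

K^+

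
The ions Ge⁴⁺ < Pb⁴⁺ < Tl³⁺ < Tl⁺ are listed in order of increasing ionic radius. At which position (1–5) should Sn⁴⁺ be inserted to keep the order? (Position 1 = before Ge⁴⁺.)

2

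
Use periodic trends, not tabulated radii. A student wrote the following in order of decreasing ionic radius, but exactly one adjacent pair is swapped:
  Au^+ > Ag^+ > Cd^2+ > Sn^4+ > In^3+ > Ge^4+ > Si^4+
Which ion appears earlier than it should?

Compare adjacent ions: both have 46 electrons but Z(Sn)=50 > Z(In)=49, so Sn^4+ should be the smaller of the two — yet in this decreasing list Sn^4+ sits before In^3+. Nothing else is reversed, so Sn^4+ should move one place to the right.

Sn^4+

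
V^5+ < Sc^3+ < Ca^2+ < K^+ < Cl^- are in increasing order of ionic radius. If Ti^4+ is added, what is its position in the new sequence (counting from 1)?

Isoelectronic series (18 e⁻ each). Size is set by nuclear charge: more protons means a smaller ion. V^5+ (Z=23), Ti^4+ (Z=22), Sc^3+ (Z=21), Ca^2+ (Z=20), K^+ (Z=19), Cl^- (Z=17).
The complete sequence is V^5+ < Ti^4+ < Sc^3+ < Ca^2+ < K^+ < Cl^-. Ti^4+ sits at position 2.

2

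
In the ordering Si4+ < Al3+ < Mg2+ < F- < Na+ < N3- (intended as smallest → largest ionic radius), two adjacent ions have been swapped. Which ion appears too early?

F-

Scanning neighbour by neighbour, only F-/Na+ violates a trend: Na+ and F- share 10 electrons; the higher nuclear charge on Na (Z=11) contracts it more, so Na+ < F-. That makes F- the one sitting a position early relative to where it belongs.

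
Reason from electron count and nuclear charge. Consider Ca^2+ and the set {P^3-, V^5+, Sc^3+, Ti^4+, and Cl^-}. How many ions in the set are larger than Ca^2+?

2

Each ion has 18 electrons. The ranking follows nuclear charge in reverse — greater Z gives a smaller radius. V^5+ (Z=23), Ti^4+ (Z=22), Sc^3+ (Z=21), Ca^2+ (Z=20), Cl^- (Z=17), P^3- (Z=15).
Overall: V^5+ < Ti^4+ < Sc^3+ < Ca^2+ < Cl^- < P^3-. Ca^2+ has 3 below it and 2 above. Count: 2.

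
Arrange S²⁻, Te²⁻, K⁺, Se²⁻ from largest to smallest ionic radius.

Tabulating Z and e⁻: K⁺ has 18 e⁻ (Z=19), S²⁻ has 18 e⁻ (Z=16), Se²⁻ has 36 e⁻ (Z=34), Te²⁻ has 54 e⁻ (Z=52). K⁺ < S²⁻ (isoelectronic, higher Z=19 is smaller); S²⁻ < Se²⁻ (same group, period 3 vs 4); Se²⁻ < Te²⁻ (same group, period 4 vs 5).

Te²⁻ > Se²⁻ > S²⁻ > K⁺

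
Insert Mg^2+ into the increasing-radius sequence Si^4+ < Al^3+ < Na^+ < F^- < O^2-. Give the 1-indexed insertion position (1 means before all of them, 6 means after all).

3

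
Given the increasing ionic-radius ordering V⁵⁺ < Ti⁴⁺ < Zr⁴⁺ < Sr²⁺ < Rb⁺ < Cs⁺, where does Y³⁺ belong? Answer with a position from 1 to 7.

First list Z and electron count for each: V⁵⁺ has 18 e⁻ (Z=23), Ti⁴⁺ has 18 e⁻ (Z=22), Zr⁴⁺ has 36 e⁻ (Z=40), Y³⁺ has 36 e⁻ (Z=39), Sr²⁺ has 36 e⁻ (Z=38), Rb⁺ has 36 e⁻ (Z=37), Cs⁺ has 54 e⁻ (Z=55). V⁵⁺ < Ti⁴⁺ (isoelectronic, higher Z=23 is smaller); Ti⁴⁺ < Zr⁴⁺ (same group, period 4 vs 5); Zr⁴⁺ < Y³⁺ (both 36 e⁻, Z=40>39); Y³⁺ < Sr²⁺ (both 36 e⁻, Z=39>38); Sr²⁺ < Rb⁺ (both 36 e⁻, Z=38>37); Rb⁺ < Cs⁺ (same group, period 5 vs 6).
With Y³⁺ included the full order is V⁵⁺ < Ti⁴⁺ < Zr⁴⁺ < Y³⁺ < Sr²⁺ < Rb⁺ < Cs⁺, so it takes position 4.

4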